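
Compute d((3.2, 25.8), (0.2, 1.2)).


dx=-3, dy=-24.6
d^2 = (-3)^2 + (-24.6)^2 = 614.16
d = sqrt(614.16) = 24.7823

24.7823


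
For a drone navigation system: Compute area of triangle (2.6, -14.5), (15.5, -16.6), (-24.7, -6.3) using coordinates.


Area = |x_A(y_B-y_C) + x_B(y_C-y_A) + x_C(y_A-y_B)|/2
= |(-26.78) + 127.1 + (-51.87)|/2
= 48.45/2 = 24.225

24.225


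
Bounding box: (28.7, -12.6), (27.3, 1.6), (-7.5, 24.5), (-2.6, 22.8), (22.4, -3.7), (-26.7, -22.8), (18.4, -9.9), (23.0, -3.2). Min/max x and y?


x range: [-26.7, 28.7]
y range: [-22.8, 24.5]
Bounding box: (-26.7,-22.8) to (28.7,24.5)

(-26.7,-22.8) to (28.7,24.5)


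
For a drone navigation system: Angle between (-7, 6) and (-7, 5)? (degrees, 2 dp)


u.v = 79, |u| = sqrt(85) = 9.2195, |v| = sqrt(74) = 8.6023
cos(theta) = u.v/(|u||v|) = 79/sqrt(6290) = 0.996097
theta = acos(0.996097) = 5.06 degrees

5.06 degrees


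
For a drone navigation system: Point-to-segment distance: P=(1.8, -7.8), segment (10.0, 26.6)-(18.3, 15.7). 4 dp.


Project P onto AB: t = 1 (clamped to [0,1])
Closest point on segment: (18.3, 15.7)
Distance: 28.7141

28.7141


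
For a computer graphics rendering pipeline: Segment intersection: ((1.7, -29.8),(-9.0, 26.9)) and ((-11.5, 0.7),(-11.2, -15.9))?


Cross products: d1=209.97, d2=49.36, d3=422.09, d4=582.7
d1*d2 < 0 and d3*d4 < 0? no

No, they don't intersect


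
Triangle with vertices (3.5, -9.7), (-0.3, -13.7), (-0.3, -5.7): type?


Side lengths squared: AB^2=30.44, BC^2=64, CA^2=30.44
Sorted: [30.44, 30.44, 64]
By sides: Isosceles, By angles: Obtuse

Isosceles, Obtuse


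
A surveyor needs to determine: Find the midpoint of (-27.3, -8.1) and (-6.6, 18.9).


M = (((-27.3)+(-6.6))/2, ((-8.1)+18.9)/2)
= (-16.95, 5.4)

(-16.95, 5.4)


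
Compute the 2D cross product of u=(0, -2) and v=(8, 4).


u x v = u_x*v_y - u_y*v_x = 0*4 - (-2)*8
= 0 - (-16) = 16

16


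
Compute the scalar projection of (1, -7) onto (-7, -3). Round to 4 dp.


u.v = 14, |v| = sqrt(58) = 7.6158
Scalar projection = u.v / |v| = 14 / sqrt(58) = 1.8383

1.8383


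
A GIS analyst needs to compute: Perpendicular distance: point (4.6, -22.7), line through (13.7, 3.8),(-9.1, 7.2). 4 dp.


|cross product| = 635.14
|line direction| = sqrt(531.4) = 23.0521
Distance = 635.14/sqrt(531.4) = 27.5524

27.5524


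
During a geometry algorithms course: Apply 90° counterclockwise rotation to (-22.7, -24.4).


90° CCW: (x,y) -> (-y, x)
(-22.7,-24.4) -> (24.4, -22.7)

(24.4, -22.7)


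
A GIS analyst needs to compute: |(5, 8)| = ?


|u| = sqrt(5^2 + 8^2) = sqrt(89) = 9.434

9.434


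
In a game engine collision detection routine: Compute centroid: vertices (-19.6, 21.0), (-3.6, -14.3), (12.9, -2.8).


Centroid = ((x_A+x_B+x_C)/3, (y_A+y_B+y_C)/3)
= (((-19.6)+(-3.6)+12.9)/3, (21+(-14.3)+(-2.8))/3)
= (-3.4333, 1.3)

(-3.4333, 1.3)


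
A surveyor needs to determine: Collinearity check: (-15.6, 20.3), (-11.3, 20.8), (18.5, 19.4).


Cross product: ((-11.3)-(-15.6))*(19.4-20.3) - (20.8-20.3)*(18.5-(-15.6))
= -20.92

No, not collinear


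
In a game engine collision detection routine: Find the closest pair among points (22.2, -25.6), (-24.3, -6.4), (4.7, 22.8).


d(P0,P1) = 50.308, d(P0,P2) = 51.4666, d(P1,P2) = 41.1539
Closest: P1 and P2

Closest pair: (-24.3, -6.4) and (4.7, 22.8), distance = 41.1539


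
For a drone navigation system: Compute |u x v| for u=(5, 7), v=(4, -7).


|u x v| = |5*(-7) - 7*4|
= |(-35) - 28| = 63

63


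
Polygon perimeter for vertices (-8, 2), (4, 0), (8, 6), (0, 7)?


Sides: (-8, 2)->(4, 0): sqrt(148) = 12.165525, (4, 0)->(8, 6): sqrt(52) = 7.211103, (8, 6)->(0, 7): sqrt(65) = 8.062258, (0, 7)->(-8, 2): sqrt(89) = 9.433981
Sum = 36.872867
Perimeter = 36.8729

36.8729


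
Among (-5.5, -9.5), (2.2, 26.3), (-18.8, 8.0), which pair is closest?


d(P0,P1) = 36.6187, d(P0,P2) = 21.9804, d(P1,P2) = 27.8548
Closest: P0 and P2

Closest pair: (-5.5, -9.5) and (-18.8, 8.0), distance = 21.9804


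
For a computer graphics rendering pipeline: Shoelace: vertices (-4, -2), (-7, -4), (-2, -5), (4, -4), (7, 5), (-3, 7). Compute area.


Shoelace sum: ((-4)*(-4) - (-7)*(-2)) + ((-7)*(-5) - (-2)*(-4)) + ((-2)*(-4) - 4*(-5)) + (4*5 - 7*(-4)) + (7*7 - (-3)*5) + ((-3)*(-2) - (-4)*7)
= 203
Area = |203|/2 = 101.5

101.5


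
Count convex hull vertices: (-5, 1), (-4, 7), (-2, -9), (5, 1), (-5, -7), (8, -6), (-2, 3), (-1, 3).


Convex hull vertices (CCW): (-5, -7), (-2, -9), (8, -6), (5, 1), (-4, 7), (-5, 1)
Count = 6

6


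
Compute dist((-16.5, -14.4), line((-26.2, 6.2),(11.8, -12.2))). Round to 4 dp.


|cross product| = 604.32
|line direction| = sqrt(1782.56) = 42.2204
Distance = 604.32/sqrt(1782.56) = 14.3135

14.3135


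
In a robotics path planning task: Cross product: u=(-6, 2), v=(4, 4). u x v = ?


u x v = u_x*v_y - u_y*v_x = (-6)*4 - 2*4
= (-24) - 8 = -32

-32


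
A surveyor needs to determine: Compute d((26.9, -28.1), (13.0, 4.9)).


dx=-13.9, dy=33
d^2 = (-13.9)^2 + 33^2 = 1282.21
d = sqrt(1282.21) = 35.808

35.808


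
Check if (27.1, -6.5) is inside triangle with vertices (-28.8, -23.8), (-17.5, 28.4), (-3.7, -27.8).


Cross products: AB x AP = -2722.49, BC x BP = 2024.9, CA x CP = -657.83
All same sign? no

No, outside


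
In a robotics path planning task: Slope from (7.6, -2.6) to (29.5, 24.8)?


slope = (y2-y1)/(x2-x1) = (24.8-(-2.6))/(29.5-7.6) = 27.4/21.9 = 1.2511

1.2511


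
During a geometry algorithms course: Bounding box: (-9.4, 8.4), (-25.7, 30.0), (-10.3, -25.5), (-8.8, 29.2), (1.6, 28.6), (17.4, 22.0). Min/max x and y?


x range: [-25.7, 17.4]
y range: [-25.5, 30]
Bounding box: (-25.7,-25.5) to (17.4,30)

(-25.7,-25.5) to (17.4,30)


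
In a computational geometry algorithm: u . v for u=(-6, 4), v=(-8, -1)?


u . v = u_x*v_x + u_y*v_y = (-6)*(-8) + 4*(-1)
= 48 + (-4) = 44

44


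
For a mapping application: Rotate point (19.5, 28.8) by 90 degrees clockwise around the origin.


90° CW: (x,y) -> (y, -x)
(19.5,28.8) -> (28.8, -19.5)

(28.8, -19.5)


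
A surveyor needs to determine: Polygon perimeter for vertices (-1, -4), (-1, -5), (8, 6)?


Sides: (-1, -4)->(-1, -5): sqrt(1) = 1, (-1, -5)->(8, 6): sqrt(202) = 14.21267, (8, 6)->(-1, -4): sqrt(181) = 13.453624
Sum = 28.666294
Perimeter = 28.6663

28.6663


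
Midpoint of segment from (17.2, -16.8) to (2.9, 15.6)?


M = ((17.2+2.9)/2, ((-16.8)+15.6)/2)
= (10.05, -0.6)

(10.05, -0.6)


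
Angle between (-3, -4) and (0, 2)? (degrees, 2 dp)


u.v = -8, |u| = sqrt(25) = 5, |v| = sqrt(4) = 2
cos(theta) = u.v/(|u||v|) = -8/sqrt(100) = -0.8
theta = acos(-0.8) = 143.13 degrees

143.13 degrees


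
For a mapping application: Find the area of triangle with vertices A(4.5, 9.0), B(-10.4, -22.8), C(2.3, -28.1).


Area = |x_A(y_B-y_C) + x_B(y_C-y_A) + x_C(y_A-y_B)|/2
= |23.85 + 385.84 + 73.14|/2
= 482.83/2 = 241.415

241.415


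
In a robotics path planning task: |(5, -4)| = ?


|u| = sqrt(5^2 + (-4)^2) = sqrt(41) = 6.4031

6.4031


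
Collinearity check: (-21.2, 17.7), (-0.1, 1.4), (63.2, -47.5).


Cross product: ((-0.1)-(-21.2))*((-47.5)-17.7) - (1.4-17.7)*(63.2-(-21.2))
= 0

Yes, collinear


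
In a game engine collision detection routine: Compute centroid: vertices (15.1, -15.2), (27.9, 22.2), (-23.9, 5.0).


Centroid = ((x_A+x_B+x_C)/3, (y_A+y_B+y_C)/3)
= ((15.1+27.9+(-23.9))/3, ((-15.2)+22.2+5)/3)
= (6.3667, 4)

(6.3667, 4)


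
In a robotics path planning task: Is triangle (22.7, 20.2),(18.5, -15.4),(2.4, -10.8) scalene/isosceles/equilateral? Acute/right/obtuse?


Side lengths squared: AB^2=1285, BC^2=280.37, CA^2=1373.09
Sorted: [280.37, 1285, 1373.09]
By sides: Scalene, By angles: Acute

Scalene, Acute


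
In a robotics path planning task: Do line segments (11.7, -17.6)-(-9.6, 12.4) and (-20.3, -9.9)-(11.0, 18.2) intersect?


Cross products: d1=-1140.21, d2=397.32, d3=795.99, d4=-741.54
d1*d2 < 0 and d3*d4 < 0? yes

Yes, they intersect


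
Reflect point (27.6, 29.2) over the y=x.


Reflection over y=x: (x,y) -> (y,x)
(27.6, 29.2) -> (29.2, 27.6)

(29.2, 27.6)


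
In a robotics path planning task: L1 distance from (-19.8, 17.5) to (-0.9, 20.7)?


|(-19.8)-(-0.9)| + |17.5-20.7| = 18.9 + 3.2 = 22.1

22.1


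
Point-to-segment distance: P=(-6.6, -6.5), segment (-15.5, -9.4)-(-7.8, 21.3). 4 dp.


Project P onto AB: t = 0.1573 (clamped to [0,1])
Closest point on segment: (-14.2889, -4.5715)
Distance: 7.9271

7.9271


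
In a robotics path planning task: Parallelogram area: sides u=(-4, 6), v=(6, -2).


|u x v| = |(-4)*(-2) - 6*6|
= |8 - 36| = 28

28


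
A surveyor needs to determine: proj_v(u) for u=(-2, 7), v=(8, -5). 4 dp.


u.v = -51, |v| = sqrt(89) = 9.434
Scalar projection = u.v / |v| = -51 / sqrt(89) = -5.406

-5.406


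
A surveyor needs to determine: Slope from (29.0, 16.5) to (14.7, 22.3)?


slope = (y2-y1)/(x2-x1) = (22.3-16.5)/(14.7-29) = 5.8/(-14.3) = -0.4056

-0.4056


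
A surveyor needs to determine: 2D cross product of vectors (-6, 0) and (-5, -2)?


u x v = u_x*v_y - u_y*v_x = (-6)*(-2) - 0*(-5)
= 12 - 0 = 12

12


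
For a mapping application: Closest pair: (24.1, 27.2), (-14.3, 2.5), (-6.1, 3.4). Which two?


d(P0,P1) = 45.658, d(P0,P2) = 38.451, d(P1,P2) = 8.2492
Closest: P1 and P2

Closest pair: (-14.3, 2.5) and (-6.1, 3.4), distance = 8.2492


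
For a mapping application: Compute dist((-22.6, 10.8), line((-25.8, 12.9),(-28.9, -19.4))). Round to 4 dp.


|cross product| = 109.87
|line direction| = sqrt(1052.9) = 32.4484
Distance = 109.87/sqrt(1052.9) = 3.386

3.386


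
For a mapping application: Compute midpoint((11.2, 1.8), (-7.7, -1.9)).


M = ((11.2+(-7.7))/2, (1.8+(-1.9))/2)
= (1.75, -0.05)

(1.75, -0.05)


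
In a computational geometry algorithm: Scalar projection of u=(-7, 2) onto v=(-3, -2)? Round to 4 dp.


u.v = 17, |v| = sqrt(13) = 3.6056
Scalar projection = u.v / |v| = 17 / sqrt(13) = 4.715

4.715


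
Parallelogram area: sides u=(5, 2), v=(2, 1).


|u x v| = |5*1 - 2*2|
= |5 - 4| = 1

1


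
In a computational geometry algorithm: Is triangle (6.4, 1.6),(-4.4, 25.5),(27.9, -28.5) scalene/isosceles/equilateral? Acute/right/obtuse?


Side lengths squared: AB^2=687.85, BC^2=3959.29, CA^2=1368.26
Sorted: [687.85, 1368.26, 3959.29]
By sides: Scalene, By angles: Obtuse

Scalene, Obtuse


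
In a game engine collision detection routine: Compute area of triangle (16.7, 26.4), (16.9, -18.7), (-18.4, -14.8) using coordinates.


Area = |x_A(y_B-y_C) + x_B(y_C-y_A) + x_C(y_A-y_B)|/2
= |(-65.13) + (-696.28) + (-829.84)|/2
= 1591.25/2 = 795.625

795.625


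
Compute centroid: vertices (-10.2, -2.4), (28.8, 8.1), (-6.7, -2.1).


Centroid = ((x_A+x_B+x_C)/3, (y_A+y_B+y_C)/3)
= (((-10.2)+28.8+(-6.7))/3, ((-2.4)+8.1+(-2.1))/3)
= (3.9667, 1.2)

(3.9667, 1.2)


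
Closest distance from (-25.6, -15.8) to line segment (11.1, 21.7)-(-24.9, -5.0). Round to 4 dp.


Project P onto AB: t = 1 (clamped to [0,1])
Closest point on segment: (-24.9, -5)
Distance: 10.8227

10.8227


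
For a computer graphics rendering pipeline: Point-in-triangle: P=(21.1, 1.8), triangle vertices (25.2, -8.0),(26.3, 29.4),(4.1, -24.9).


Cross products: AB x AP = 164.12, BC x BP = 330.36, CA x CP = 276.07
All same sign? yes

Yes, inside


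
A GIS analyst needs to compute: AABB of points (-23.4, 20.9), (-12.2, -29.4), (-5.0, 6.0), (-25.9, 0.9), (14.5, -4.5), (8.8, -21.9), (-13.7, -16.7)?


x range: [-25.9, 14.5]
y range: [-29.4, 20.9]
Bounding box: (-25.9,-29.4) to (14.5,20.9)

(-25.9,-29.4) to (14.5,20.9)


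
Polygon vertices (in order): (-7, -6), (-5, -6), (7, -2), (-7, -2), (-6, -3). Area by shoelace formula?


Shoelace sum: ((-7)*(-6) - (-5)*(-6)) + ((-5)*(-2) - 7*(-6)) + (7*(-2) - (-7)*(-2)) + ((-7)*(-3) - (-6)*(-2)) + ((-6)*(-6) - (-7)*(-3))
= 60
Area = |60|/2 = 30

30


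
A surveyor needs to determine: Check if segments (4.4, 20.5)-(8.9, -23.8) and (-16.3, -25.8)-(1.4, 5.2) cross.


Cross products: d1=177.81, d2=-745.8, d3=-1125.36, d4=-201.75
d1*d2 < 0 and d3*d4 < 0? no

No, they don't intersect


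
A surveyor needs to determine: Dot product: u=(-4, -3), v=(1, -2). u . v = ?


u . v = u_x*v_x + u_y*v_y = (-4)*1 + (-3)*(-2)
= (-4) + 6 = 2

2


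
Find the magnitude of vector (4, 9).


|u| = sqrt(4^2 + 9^2) = sqrt(97) = 9.8489

9.8489


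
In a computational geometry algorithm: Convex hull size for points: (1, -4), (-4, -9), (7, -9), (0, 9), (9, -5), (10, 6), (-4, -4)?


Convex hull vertices (CCW): (-4, -9), (7, -9), (9, -5), (10, 6), (0, 9), (-4, -4)
Count = 6

6


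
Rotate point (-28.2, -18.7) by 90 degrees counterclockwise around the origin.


90° CCW: (x,y) -> (-y, x)
(-28.2,-18.7) -> (18.7, -28.2)

(18.7, -28.2)


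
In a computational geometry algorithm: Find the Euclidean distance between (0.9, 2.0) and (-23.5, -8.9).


dx=-24.4, dy=-10.9
d^2 = (-24.4)^2 + (-10.9)^2 = 714.17
d = sqrt(714.17) = 26.724

26.724


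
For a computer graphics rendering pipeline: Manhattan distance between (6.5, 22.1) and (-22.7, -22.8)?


|6.5-(-22.7)| + |22.1-(-22.8)| = 29.2 + 44.9 = 74.1

74.1


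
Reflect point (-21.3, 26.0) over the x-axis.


Reflection over x-axis: (x,y) -> (x,-y)
(-21.3, 26) -> (-21.3, -26)

(-21.3, -26)


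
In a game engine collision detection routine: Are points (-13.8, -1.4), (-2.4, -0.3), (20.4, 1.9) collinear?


Cross product: ((-2.4)-(-13.8))*(1.9-(-1.4)) - ((-0.3)-(-1.4))*(20.4-(-13.8))
= 0

Yes, collinear


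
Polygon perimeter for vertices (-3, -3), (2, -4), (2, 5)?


Sides: (-3, -3)->(2, -4): sqrt(26) = 5.09902, (2, -4)->(2, 5): sqrt(81) = 9, (2, 5)->(-3, -3): sqrt(89) = 9.433981
Sum = 23.533001
Perimeter = 23.533

23.533


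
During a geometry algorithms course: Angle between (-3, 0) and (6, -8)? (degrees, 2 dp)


u.v = -18, |u| = sqrt(9) = 3, |v| = sqrt(100) = 10
cos(theta) = u.v/(|u||v|) = -18/sqrt(900) = -0.6
theta = acos(-0.6) = 126.87 degrees

126.87 degrees


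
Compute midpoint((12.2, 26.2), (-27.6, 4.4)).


M = ((12.2+(-27.6))/2, (26.2+4.4)/2)
= (-7.7, 15.3)

(-7.7, 15.3)


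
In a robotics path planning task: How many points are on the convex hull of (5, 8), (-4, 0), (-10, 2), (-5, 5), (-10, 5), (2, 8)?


Convex hull vertices (CCW): (-10, 2), (-4, 0), (5, 8), (2, 8), (-10, 5)
Count = 5

5


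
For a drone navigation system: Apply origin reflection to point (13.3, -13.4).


Reflection over origin: (x,y) -> (-x,-y)
(13.3, -13.4) -> (-13.3, 13.4)

(-13.3, 13.4)


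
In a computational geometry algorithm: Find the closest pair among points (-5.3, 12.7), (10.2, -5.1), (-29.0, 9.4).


d(P0,P1) = 23.6028, d(P0,P2) = 23.9286, d(P1,P2) = 41.7958
Closest: P0 and P1

Closest pair: (-5.3, 12.7) and (10.2, -5.1), distance = 23.6028


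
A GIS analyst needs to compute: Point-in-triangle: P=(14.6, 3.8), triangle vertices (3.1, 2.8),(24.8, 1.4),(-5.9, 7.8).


Cross products: AB x AP = 37.8, BC x BP = -8.4, CA x CP = 66.5
All same sign? no

No, outside


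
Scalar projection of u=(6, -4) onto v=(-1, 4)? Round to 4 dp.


u.v = -22, |v| = sqrt(17) = 4.1231
Scalar projection = u.v / |v| = -22 / sqrt(17) = -5.3358

-5.3358


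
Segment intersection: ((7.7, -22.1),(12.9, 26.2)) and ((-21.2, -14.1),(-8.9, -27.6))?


Cross products: d1=291.75, d2=956.04, d3=1437.47, d4=773.18
d1*d2 < 0 and d3*d4 < 0? no

No, they don't intersect


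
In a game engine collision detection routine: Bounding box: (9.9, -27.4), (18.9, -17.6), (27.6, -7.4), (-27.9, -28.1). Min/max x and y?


x range: [-27.9, 27.6]
y range: [-28.1, -7.4]
Bounding box: (-27.9,-28.1) to (27.6,-7.4)

(-27.9,-28.1) to (27.6,-7.4)


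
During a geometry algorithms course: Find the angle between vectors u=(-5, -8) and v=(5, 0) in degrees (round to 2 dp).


u.v = -25, |u| = sqrt(89) = 9.434, |v| = sqrt(25) = 5
cos(theta) = u.v/(|u||v|) = -25/sqrt(2225) = -0.529999
theta = acos(-0.529999) = 122.01 degrees

122.01 degrees


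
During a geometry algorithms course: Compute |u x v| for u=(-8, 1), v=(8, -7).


|u x v| = |(-8)*(-7) - 1*8|
= |56 - 8| = 48

48


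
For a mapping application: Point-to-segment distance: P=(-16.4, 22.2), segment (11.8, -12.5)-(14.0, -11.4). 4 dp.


Project P onto AB: t = 0 (clamped to [0,1])
Closest point on segment: (11.8, -12.5)
Distance: 44.7139

44.7139


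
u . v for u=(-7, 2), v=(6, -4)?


u . v = u_x*v_x + u_y*v_y = (-7)*6 + 2*(-4)
= (-42) + (-8) = -50

-50


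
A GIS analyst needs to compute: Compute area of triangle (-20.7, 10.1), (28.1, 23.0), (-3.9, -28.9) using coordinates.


Area = |x_A(y_B-y_C) + x_B(y_C-y_A) + x_C(y_A-y_B)|/2
= |(-1074.33) + (-1095.9) + 50.31|/2
= 2119.92/2 = 1059.96

1059.96


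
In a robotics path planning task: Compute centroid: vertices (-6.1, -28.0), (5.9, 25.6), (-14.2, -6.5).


Centroid = ((x_A+x_B+x_C)/3, (y_A+y_B+y_C)/3)
= (((-6.1)+5.9+(-14.2))/3, ((-28)+25.6+(-6.5))/3)
= (-4.8, -2.9667)

(-4.8, -2.9667)


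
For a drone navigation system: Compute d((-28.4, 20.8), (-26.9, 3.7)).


dx=1.5, dy=-17.1
d^2 = 1.5^2 + (-17.1)^2 = 294.66
d = sqrt(294.66) = 17.1657

17.1657


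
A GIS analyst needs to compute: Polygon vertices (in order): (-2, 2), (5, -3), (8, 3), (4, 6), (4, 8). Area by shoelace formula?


Shoelace sum: ((-2)*(-3) - 5*2) + (5*3 - 8*(-3)) + (8*6 - 4*3) + (4*8 - 4*6) + (4*2 - (-2)*8)
= 103
Area = |103|/2 = 51.5

51.5


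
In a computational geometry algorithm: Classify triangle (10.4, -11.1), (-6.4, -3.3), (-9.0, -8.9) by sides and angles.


Side lengths squared: AB^2=343.08, BC^2=38.12, CA^2=381.2
Sorted: [38.12, 343.08, 381.2]
By sides: Scalene, By angles: Right

Scalene, Right


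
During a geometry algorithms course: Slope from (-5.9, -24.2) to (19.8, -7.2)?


slope = (y2-y1)/(x2-x1) = ((-7.2)-(-24.2))/(19.8-(-5.9)) = 17/25.7 = 0.6615

0.6615


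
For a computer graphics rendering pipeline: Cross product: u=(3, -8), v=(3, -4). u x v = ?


u x v = u_x*v_y - u_y*v_x = 3*(-4) - (-8)*3
= (-12) - (-24) = 12

12


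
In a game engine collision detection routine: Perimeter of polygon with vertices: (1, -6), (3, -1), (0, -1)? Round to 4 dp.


Sides: (1, -6)->(3, -1): sqrt(29) = 5.385165, (3, -1)->(0, -1): sqrt(9) = 3, (0, -1)->(1, -6): sqrt(26) = 5.09902
Sum = 13.484185
Perimeter = 13.4842

13.4842


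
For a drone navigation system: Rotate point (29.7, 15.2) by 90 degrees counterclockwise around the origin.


90° CCW: (x,y) -> (-y, x)
(29.7,15.2) -> (-15.2, 29.7)

(-15.2, 29.7)


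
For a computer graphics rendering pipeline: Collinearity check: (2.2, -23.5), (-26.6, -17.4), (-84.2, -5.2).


Cross product: ((-26.6)-2.2)*((-5.2)-(-23.5)) - ((-17.4)-(-23.5))*((-84.2)-2.2)
= 0

Yes, collinear


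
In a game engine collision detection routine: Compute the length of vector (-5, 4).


|u| = sqrt((-5)^2 + 4^2) = sqrt(41) = 6.4031

6.4031


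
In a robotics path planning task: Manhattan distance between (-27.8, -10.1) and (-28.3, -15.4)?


|(-27.8)-(-28.3)| + |(-10.1)-(-15.4)| = 0.5 + 5.3 = 5.8

5.8


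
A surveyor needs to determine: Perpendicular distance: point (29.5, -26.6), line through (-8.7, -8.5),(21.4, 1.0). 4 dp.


|cross product| = 907.71
|line direction| = sqrt(996.26) = 31.5636
Distance = 907.71/sqrt(996.26) = 28.7581

28.7581


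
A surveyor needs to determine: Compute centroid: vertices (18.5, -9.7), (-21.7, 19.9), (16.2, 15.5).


Centroid = ((x_A+x_B+x_C)/3, (y_A+y_B+y_C)/3)
= ((18.5+(-21.7)+16.2)/3, ((-9.7)+19.9+15.5)/3)
= (4.3333, 8.5667)

(4.3333, 8.5667)


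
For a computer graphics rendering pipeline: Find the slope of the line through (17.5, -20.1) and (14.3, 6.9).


slope = (y2-y1)/(x2-x1) = (6.9-(-20.1))/(14.3-17.5) = 27/(-3.2) = -8.4375

-8.4375


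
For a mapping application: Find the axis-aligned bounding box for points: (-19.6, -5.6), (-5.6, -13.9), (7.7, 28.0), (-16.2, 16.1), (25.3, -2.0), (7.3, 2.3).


x range: [-19.6, 25.3]
y range: [-13.9, 28]
Bounding box: (-19.6,-13.9) to (25.3,28)

(-19.6,-13.9) to (25.3,28)


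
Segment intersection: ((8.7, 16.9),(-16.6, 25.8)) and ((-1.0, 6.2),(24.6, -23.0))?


Cross products: d1=557.16, d2=46.24, d3=357.04, d4=867.96
d1*d2 < 0 and d3*d4 < 0? no

No, they don't intersect


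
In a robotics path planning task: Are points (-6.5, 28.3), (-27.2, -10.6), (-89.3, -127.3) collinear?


Cross product: ((-27.2)-(-6.5))*((-127.3)-28.3) - ((-10.6)-28.3)*((-89.3)-(-6.5))
= 0

Yes, collinear


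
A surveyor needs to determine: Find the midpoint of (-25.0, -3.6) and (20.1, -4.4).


M = (((-25)+20.1)/2, ((-3.6)+(-4.4))/2)
= (-2.45, -4)

(-2.45, -4)


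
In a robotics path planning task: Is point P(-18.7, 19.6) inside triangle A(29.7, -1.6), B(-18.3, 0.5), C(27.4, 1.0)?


Cross products: AB x AP = -915.96, BC x BP = 873.07, CA x CP = -77.08
All same sign? no

No, outside


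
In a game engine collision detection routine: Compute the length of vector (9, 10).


|u| = sqrt(9^2 + 10^2) = sqrt(181) = 13.4536

13.4536


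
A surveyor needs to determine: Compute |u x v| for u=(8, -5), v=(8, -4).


|u x v| = |8*(-4) - (-5)*8|
= |(-32) - (-40)| = 8

8


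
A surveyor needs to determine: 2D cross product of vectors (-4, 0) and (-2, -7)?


u x v = u_x*v_y - u_y*v_x = (-4)*(-7) - 0*(-2)
= 28 - 0 = 28

28


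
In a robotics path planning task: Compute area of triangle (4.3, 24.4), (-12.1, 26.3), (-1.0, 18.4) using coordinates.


Area = |x_A(y_B-y_C) + x_B(y_C-y_A) + x_C(y_A-y_B)|/2
= |33.97 + 72.6 + 1.9|/2
= 108.47/2 = 54.235

54.235


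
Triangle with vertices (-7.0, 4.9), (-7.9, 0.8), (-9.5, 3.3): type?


Side lengths squared: AB^2=17.62, BC^2=8.81, CA^2=8.81
Sorted: [8.81, 8.81, 17.62]
By sides: Isosceles, By angles: Right

Isosceles, Right


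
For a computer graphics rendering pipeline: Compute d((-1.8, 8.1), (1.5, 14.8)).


dx=3.3, dy=6.7
d^2 = 3.3^2 + 6.7^2 = 55.78
d = sqrt(55.78) = 7.4686

7.4686


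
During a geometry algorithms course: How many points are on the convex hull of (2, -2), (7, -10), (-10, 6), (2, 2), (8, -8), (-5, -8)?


Convex hull vertices (CCW): (-10, 6), (-5, -8), (7, -10), (8, -8), (2, 2)
Count = 5

5


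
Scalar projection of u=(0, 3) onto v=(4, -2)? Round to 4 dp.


u.v = -6, |v| = sqrt(20) = 4.4721
Scalar projection = u.v / |v| = -6 / sqrt(20) = -1.3416

-1.3416


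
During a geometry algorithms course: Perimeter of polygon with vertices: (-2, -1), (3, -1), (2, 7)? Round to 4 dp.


Sides: (-2, -1)->(3, -1): sqrt(25) = 5, (3, -1)->(2, 7): sqrt(65) = 8.062258, (2, 7)->(-2, -1): sqrt(80) = 8.944272
Sum = 22.00653
Perimeter = 22.0065

22.0065


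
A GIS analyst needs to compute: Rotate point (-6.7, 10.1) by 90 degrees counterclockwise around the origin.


90° CCW: (x,y) -> (-y, x)
(-6.7,10.1) -> (-10.1, -6.7)

(-10.1, -6.7)


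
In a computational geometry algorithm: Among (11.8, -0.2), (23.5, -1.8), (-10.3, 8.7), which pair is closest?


d(P0,P1) = 11.8089, d(P0,P2) = 23.8248, d(P1,P2) = 35.3934
Closest: P0 and P1

Closest pair: (11.8, -0.2) and (23.5, -1.8), distance = 11.8089


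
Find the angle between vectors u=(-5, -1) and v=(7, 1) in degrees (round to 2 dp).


u.v = -36, |u| = sqrt(26) = 5.099, |v| = sqrt(50) = 7.0711
cos(theta) = u.v/(|u||v|) = -36/sqrt(1300) = -0.99846
theta = acos(-0.99846) = 176.82 degrees

176.82 degrees


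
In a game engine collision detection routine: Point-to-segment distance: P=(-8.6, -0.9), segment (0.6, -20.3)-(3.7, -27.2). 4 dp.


Project P onto AB: t = 0 (clamped to [0,1])
Closest point on segment: (0.6, -20.3)
Distance: 21.4709

21.4709


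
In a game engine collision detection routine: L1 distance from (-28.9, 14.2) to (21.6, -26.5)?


|(-28.9)-21.6| + |14.2-(-26.5)| = 50.5 + 40.7 = 91.2

91.2


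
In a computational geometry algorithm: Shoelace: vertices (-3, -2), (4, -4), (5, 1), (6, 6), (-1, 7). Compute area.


Shoelace sum: ((-3)*(-4) - 4*(-2)) + (4*1 - 5*(-4)) + (5*6 - 6*1) + (6*7 - (-1)*6) + ((-1)*(-2) - (-3)*7)
= 139
Area = |139|/2 = 69.5

69.5


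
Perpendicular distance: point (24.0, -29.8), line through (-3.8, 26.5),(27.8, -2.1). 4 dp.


|cross product| = 984
|line direction| = sqrt(1816.52) = 42.6207
Distance = 984/sqrt(1816.52) = 23.0874

23.0874


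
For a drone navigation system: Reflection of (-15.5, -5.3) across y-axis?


Reflection over y-axis: (x,y) -> (-x,y)
(-15.5, -5.3) -> (15.5, -5.3)

(15.5, -5.3)


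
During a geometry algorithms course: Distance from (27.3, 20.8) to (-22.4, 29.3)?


dx=-49.7, dy=8.5
d^2 = (-49.7)^2 + 8.5^2 = 2542.34
d = sqrt(2542.34) = 50.4216

50.4216


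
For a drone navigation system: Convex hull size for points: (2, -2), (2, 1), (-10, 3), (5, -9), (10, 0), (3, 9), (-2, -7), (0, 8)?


Convex hull vertices (CCW): (-10, 3), (-2, -7), (5, -9), (10, 0), (3, 9), (0, 8)
Count = 6

6


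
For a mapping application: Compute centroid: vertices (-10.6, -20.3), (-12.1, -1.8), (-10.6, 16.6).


Centroid = ((x_A+x_B+x_C)/3, (y_A+y_B+y_C)/3)
= (((-10.6)+(-12.1)+(-10.6))/3, ((-20.3)+(-1.8)+16.6)/3)
= (-11.1, -1.8333)

(-11.1, -1.8333)


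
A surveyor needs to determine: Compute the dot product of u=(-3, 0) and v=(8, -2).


u . v = u_x*v_x + u_y*v_y = (-3)*8 + 0*(-2)
= (-24) + 0 = -24

-24


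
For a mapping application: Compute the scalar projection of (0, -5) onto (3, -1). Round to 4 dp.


u.v = 5, |v| = sqrt(10) = 3.1623
Scalar projection = u.v / |v| = 5 / sqrt(10) = 1.5811

1.5811


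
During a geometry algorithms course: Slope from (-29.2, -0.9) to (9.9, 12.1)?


slope = (y2-y1)/(x2-x1) = (12.1-(-0.9))/(9.9-(-29.2)) = 13/39.1 = 0.3325

0.3325


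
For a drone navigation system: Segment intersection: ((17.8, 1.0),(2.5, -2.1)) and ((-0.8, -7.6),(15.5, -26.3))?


Cross products: d1=488, d2=151.36, d3=73.92, d4=410.56
d1*d2 < 0 and d3*d4 < 0? no

No, they don't intersect


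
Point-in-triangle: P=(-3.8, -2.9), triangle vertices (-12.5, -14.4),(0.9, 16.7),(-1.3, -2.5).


Cross products: AB x AP = -116.47, BC x BP = -47.12, CA x CP = -25.27
All same sign? yes

Yes, inside


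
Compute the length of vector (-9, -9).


|u| = sqrt((-9)^2 + (-9)^2) = sqrt(162) = 12.7279

12.7279


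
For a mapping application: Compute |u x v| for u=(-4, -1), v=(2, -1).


|u x v| = |(-4)*(-1) - (-1)*2|
= |4 - (-2)| = 6

6


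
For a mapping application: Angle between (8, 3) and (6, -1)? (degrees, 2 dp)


u.v = 45, |u| = sqrt(73) = 8.544, |v| = sqrt(37) = 6.0828
cos(theta) = u.v/(|u||v|) = 45/sqrt(2701) = 0.865865
theta = acos(0.865865) = 30.02 degrees

30.02 degrees


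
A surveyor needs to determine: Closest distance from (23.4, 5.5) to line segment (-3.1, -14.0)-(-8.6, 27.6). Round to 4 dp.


Project P onto AB: t = 0.3779 (clamped to [0,1])
Closest point on segment: (-5.1786, 1.7216)
Distance: 28.8273

28.8273


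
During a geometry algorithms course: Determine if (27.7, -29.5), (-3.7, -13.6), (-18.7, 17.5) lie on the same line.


Cross product: ((-3.7)-27.7)*(17.5-(-29.5)) - ((-13.6)-(-29.5))*((-18.7)-27.7)
= -738.04

No, not collinear


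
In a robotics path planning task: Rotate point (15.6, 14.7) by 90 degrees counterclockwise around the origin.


90° CCW: (x,y) -> (-y, x)
(15.6,14.7) -> (-14.7, 15.6)

(-14.7, 15.6)


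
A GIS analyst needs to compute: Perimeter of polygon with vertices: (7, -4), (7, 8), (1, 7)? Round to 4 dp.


Sides: (7, -4)->(7, 8): sqrt(144) = 12, (7, 8)->(1, 7): sqrt(37) = 6.082763, (1, 7)->(7, -4): sqrt(157) = 12.529964
Sum = 30.612727
Perimeter = 30.6127

30.6127


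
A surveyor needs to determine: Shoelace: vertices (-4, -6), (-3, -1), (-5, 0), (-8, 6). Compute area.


Shoelace sum: ((-4)*(-1) - (-3)*(-6)) + ((-3)*0 - (-5)*(-1)) + ((-5)*6 - (-8)*0) + ((-8)*(-6) - (-4)*6)
= 23
Area = |23|/2 = 11.5

11.5


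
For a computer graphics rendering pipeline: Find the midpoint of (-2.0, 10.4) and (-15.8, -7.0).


M = (((-2)+(-15.8))/2, (10.4+(-7))/2)
= (-8.9, 1.7)

(-8.9, 1.7)


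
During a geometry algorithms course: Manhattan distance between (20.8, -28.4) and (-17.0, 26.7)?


|20.8-(-17)| + |(-28.4)-26.7| = 37.8 + 55.1 = 92.9

92.9


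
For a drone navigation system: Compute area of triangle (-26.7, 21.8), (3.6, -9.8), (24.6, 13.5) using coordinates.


Area = |x_A(y_B-y_C) + x_B(y_C-y_A) + x_C(y_A-y_B)|/2
= |622.11 + (-29.88) + 777.36|/2
= 1369.59/2 = 684.795

684.795


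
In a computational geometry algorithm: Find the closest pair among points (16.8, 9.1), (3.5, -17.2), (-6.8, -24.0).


d(P0,P1) = 29.4717, d(P0,P2) = 40.6518, d(P1,P2) = 12.3422
Closest: P1 and P2

Closest pair: (3.5, -17.2) and (-6.8, -24.0), distance = 12.3422


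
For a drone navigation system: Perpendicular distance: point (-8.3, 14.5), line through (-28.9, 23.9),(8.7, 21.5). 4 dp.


|cross product| = 304
|line direction| = sqrt(1419.52) = 37.6765
Distance = 304/sqrt(1419.52) = 8.0687

8.0687


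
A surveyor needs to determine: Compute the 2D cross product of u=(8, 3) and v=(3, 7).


u x v = u_x*v_y - u_y*v_x = 8*7 - 3*3
= 56 - 9 = 47

47


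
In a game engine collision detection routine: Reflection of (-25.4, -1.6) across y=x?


Reflection over y=x: (x,y) -> (y,x)
(-25.4, -1.6) -> (-1.6, -25.4)

(-1.6, -25.4)


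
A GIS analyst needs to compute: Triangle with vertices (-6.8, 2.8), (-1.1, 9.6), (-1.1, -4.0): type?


Side lengths squared: AB^2=78.73, BC^2=184.96, CA^2=78.73
Sorted: [78.73, 78.73, 184.96]
By sides: Isosceles, By angles: Obtuse

Isosceles, Obtuse


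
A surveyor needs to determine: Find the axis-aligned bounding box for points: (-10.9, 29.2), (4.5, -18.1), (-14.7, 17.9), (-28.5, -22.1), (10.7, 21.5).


x range: [-28.5, 10.7]
y range: [-22.1, 29.2]
Bounding box: (-28.5,-22.1) to (10.7,29.2)

(-28.5,-22.1) to (10.7,29.2)


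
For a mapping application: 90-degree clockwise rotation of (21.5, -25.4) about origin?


90° CW: (x,y) -> (y, -x)
(21.5,-25.4) -> (-25.4, -21.5)

(-25.4, -21.5)


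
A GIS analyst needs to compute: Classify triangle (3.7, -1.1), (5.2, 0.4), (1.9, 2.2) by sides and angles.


Side lengths squared: AB^2=4.5, BC^2=14.13, CA^2=14.13
Sorted: [4.5, 14.13, 14.13]
By sides: Isosceles, By angles: Acute

Isosceles, Acute


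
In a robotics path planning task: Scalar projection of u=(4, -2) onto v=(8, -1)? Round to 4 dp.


u.v = 34, |v| = sqrt(65) = 8.0623
Scalar projection = u.v / |v| = 34 / sqrt(65) = 4.2172

4.2172


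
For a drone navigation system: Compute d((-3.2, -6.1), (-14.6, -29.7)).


dx=-11.4, dy=-23.6
d^2 = (-11.4)^2 + (-23.6)^2 = 686.92
d = sqrt(686.92) = 26.2092

26.2092


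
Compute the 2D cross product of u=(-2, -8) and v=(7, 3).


u x v = u_x*v_y - u_y*v_x = (-2)*3 - (-8)*7
= (-6) - (-56) = 50

50


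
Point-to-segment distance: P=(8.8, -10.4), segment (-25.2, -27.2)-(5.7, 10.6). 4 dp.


Project P onto AB: t = 0.7072 (clamped to [0,1])
Closest point on segment: (-3.3485, -0.4691)
Distance: 15.6911

15.6911


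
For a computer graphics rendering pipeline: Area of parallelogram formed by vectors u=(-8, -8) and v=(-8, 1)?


|u x v| = |(-8)*1 - (-8)*(-8)|
= |(-8) - 64| = 72

72


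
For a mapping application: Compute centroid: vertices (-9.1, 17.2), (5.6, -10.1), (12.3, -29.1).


Centroid = ((x_A+x_B+x_C)/3, (y_A+y_B+y_C)/3)
= (((-9.1)+5.6+12.3)/3, (17.2+(-10.1)+(-29.1))/3)
= (2.9333, -7.3333)

(2.9333, -7.3333)


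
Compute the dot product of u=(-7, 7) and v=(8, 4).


u . v = u_x*v_x + u_y*v_y = (-7)*8 + 7*4
= (-56) + 28 = -28

-28


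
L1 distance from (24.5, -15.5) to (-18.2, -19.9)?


|24.5-(-18.2)| + |(-15.5)-(-19.9)| = 42.7 + 4.4 = 47.1

47.1


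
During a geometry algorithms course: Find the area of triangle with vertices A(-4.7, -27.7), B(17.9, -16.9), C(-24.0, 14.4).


Area = |x_A(y_B-y_C) + x_B(y_C-y_A) + x_C(y_A-y_B)|/2
= |147.11 + 753.59 + 259.2|/2
= 1159.9/2 = 579.95

579.95


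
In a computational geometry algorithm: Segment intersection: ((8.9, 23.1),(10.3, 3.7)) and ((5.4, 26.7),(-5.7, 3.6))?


Cross products: d1=120.81, d2=368.49, d3=-62.86, d4=-310.54
d1*d2 < 0 and d3*d4 < 0? no

No, they don't intersect


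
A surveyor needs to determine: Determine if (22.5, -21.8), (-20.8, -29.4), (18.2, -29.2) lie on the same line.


Cross product: ((-20.8)-22.5)*((-29.2)-(-21.8)) - ((-29.4)-(-21.8))*(18.2-22.5)
= 287.74

No, not collinear


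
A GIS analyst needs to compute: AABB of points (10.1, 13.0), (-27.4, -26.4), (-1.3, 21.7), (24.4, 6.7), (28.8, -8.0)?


x range: [-27.4, 28.8]
y range: [-26.4, 21.7]
Bounding box: (-27.4,-26.4) to (28.8,21.7)

(-27.4,-26.4) to (28.8,21.7)


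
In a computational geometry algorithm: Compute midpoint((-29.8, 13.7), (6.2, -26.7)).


M = (((-29.8)+6.2)/2, (13.7+(-26.7))/2)
= (-11.8, -6.5)

(-11.8, -6.5)


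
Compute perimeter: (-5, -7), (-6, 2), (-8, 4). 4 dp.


Sides: (-5, -7)->(-6, 2): sqrt(82) = 9.055385, (-6, 2)->(-8, 4): sqrt(8) = 2.828427, (-8, 4)->(-5, -7): sqrt(130) = 11.401754
Sum = 23.285566
Perimeter = 23.2856

23.2856


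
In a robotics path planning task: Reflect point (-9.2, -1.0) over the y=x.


Reflection over y=x: (x,y) -> (y,x)
(-9.2, -1) -> (-1, -9.2)

(-1, -9.2)


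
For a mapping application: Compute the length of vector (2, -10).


|u| = sqrt(2^2 + (-10)^2) = sqrt(104) = 10.198

10.198


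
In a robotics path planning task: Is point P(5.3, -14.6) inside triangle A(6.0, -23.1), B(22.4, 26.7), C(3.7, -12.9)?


Cross products: AB x AP = 174.26, BC x BP = 95.15, CA x CP = 12.41
All same sign? yes

Yes, inside


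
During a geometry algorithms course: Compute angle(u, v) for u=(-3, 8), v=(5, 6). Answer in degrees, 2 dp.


u.v = 33, |u| = sqrt(73) = 8.544, |v| = sqrt(61) = 7.8102
cos(theta) = u.v/(|u||v|) = 33/sqrt(4453) = 0.494524
theta = acos(0.494524) = 60.36 degrees

60.36 degrees


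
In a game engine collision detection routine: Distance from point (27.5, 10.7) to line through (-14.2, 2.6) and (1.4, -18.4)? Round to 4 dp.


|cross product| = 1002.06
|line direction| = sqrt(684.36) = 26.1603
Distance = 1002.06/sqrt(684.36) = 38.3046

38.3046


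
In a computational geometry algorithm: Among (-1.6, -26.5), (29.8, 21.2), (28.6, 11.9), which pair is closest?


d(P0,P1) = 57.1074, d(P0,P2) = 48.8528, d(P1,P2) = 9.3771
Closest: P1 and P2

Closest pair: (29.8, 21.2) and (28.6, 11.9), distance = 9.3771


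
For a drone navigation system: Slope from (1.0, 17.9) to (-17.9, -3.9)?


slope = (y2-y1)/(x2-x1) = ((-3.9)-17.9)/((-17.9)-1) = (-21.8)/(-18.9) = 1.1534

1.1534


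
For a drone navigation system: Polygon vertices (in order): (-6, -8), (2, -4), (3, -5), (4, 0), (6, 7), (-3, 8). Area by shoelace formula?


Shoelace sum: ((-6)*(-4) - 2*(-8)) + (2*(-5) - 3*(-4)) + (3*0 - 4*(-5)) + (4*7 - 6*0) + (6*8 - (-3)*7) + ((-3)*(-8) - (-6)*8)
= 231
Area = |231|/2 = 115.5

115.5


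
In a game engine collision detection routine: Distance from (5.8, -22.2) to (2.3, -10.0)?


dx=-3.5, dy=12.2
d^2 = (-3.5)^2 + 12.2^2 = 161.09
d = sqrt(161.09) = 12.6921

12.6921


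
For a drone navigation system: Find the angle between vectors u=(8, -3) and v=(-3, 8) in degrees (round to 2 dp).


u.v = -48, |u| = sqrt(73) = 8.544, |v| = sqrt(73) = 8.544
cos(theta) = u.v/(|u||v|) = -48/sqrt(5329) = -0.657534
theta = acos(-0.657534) = 131.11 degrees

131.11 degrees


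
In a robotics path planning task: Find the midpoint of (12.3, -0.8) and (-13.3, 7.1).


M = ((12.3+(-13.3))/2, ((-0.8)+7.1)/2)
= (-0.5, 3.15)

(-0.5, 3.15)


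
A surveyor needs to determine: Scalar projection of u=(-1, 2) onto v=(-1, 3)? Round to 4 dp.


u.v = 7, |v| = sqrt(10) = 3.1623
Scalar projection = u.v / |v| = 7 / sqrt(10) = 2.2136

2.2136


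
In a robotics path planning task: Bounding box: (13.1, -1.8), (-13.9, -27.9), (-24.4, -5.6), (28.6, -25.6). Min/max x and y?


x range: [-24.4, 28.6]
y range: [-27.9, -1.8]
Bounding box: (-24.4,-27.9) to (28.6,-1.8)

(-24.4,-27.9) to (28.6,-1.8)


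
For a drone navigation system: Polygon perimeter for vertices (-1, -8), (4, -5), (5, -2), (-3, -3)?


Sides: (-1, -8)->(4, -5): sqrt(34) = 5.830952, (4, -5)->(5, -2): sqrt(10) = 3.162278, (5, -2)->(-3, -3): sqrt(65) = 8.062258, (-3, -3)->(-1, -8): sqrt(29) = 5.385165
Sum = 22.440653
Perimeter = 22.4407

22.4407


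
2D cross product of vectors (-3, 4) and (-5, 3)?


u x v = u_x*v_y - u_y*v_x = (-3)*3 - 4*(-5)
= (-9) - (-20) = 11

11


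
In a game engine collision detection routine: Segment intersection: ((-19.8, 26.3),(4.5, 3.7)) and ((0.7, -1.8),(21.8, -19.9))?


Cross products: d1=221.86, d2=184.83, d3=-219.53, d4=-182.5
d1*d2 < 0 and d3*d4 < 0? no

No, they don't intersect


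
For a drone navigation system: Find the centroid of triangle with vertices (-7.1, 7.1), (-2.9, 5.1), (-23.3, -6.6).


Centroid = ((x_A+x_B+x_C)/3, (y_A+y_B+y_C)/3)
= (((-7.1)+(-2.9)+(-23.3))/3, (7.1+5.1+(-6.6))/3)
= (-11.1, 1.8667)

(-11.1, 1.8667)


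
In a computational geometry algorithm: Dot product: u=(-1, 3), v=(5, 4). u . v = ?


u . v = u_x*v_x + u_y*v_y = (-1)*5 + 3*4
= (-5) + 12 = 7

7


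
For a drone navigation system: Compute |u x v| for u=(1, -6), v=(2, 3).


|u x v| = |1*3 - (-6)*2|
= |3 - (-12)| = 15

15


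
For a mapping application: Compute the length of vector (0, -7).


|u| = sqrt(0^2 + (-7)^2) = sqrt(49) = 7

7


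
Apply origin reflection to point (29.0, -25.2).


Reflection over origin: (x,y) -> (-x,-y)
(29, -25.2) -> (-29, 25.2)

(-29, 25.2)


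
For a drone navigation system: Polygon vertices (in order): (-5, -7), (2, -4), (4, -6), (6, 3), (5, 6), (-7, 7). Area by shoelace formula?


Shoelace sum: ((-5)*(-4) - 2*(-7)) + (2*(-6) - 4*(-4)) + (4*3 - 6*(-6)) + (6*6 - 5*3) + (5*7 - (-7)*6) + ((-7)*(-7) - (-5)*7)
= 268
Area = |268|/2 = 134

134


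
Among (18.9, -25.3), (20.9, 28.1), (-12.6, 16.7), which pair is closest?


d(P0,P1) = 53.4374, d(P0,P2) = 52.5, d(P1,P2) = 35.3866
Closest: P1 and P2

Closest pair: (20.9, 28.1) and (-12.6, 16.7), distance = 35.3866


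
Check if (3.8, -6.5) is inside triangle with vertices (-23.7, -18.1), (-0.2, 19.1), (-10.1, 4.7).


Cross products: AB x AP = -750.4, BC x BP = 311.04, CA x CP = 469.24
All same sign? no

No, outside


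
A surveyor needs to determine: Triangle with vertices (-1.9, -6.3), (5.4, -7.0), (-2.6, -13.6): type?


Side lengths squared: AB^2=53.78, BC^2=107.56, CA^2=53.78
Sorted: [53.78, 53.78, 107.56]
By sides: Isosceles, By angles: Right

Isosceles, Right


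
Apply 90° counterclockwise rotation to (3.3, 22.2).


90° CCW: (x,y) -> (-y, x)
(3.3,22.2) -> (-22.2, 3.3)

(-22.2, 3.3)


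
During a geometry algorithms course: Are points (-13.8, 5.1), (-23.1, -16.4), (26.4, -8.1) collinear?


Cross product: ((-23.1)-(-13.8))*((-8.1)-5.1) - ((-16.4)-5.1)*(26.4-(-13.8))
= 987.06

No, not collinear


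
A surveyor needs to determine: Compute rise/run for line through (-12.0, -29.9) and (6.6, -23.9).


slope = (y2-y1)/(x2-x1) = ((-23.9)-(-29.9))/(6.6-(-12)) = 6/18.6 = 0.3226

0.3226


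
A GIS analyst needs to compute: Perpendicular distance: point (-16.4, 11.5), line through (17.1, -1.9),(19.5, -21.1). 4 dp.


|cross product| = 611.04
|line direction| = sqrt(374.4) = 19.3494
Distance = 611.04/sqrt(374.4) = 31.5792

31.5792


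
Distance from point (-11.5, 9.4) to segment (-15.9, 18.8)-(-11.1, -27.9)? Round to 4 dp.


Project P onto AB: t = 0.2088 (clamped to [0,1])
Closest point on segment: (-14.8979, 9.0507)
Distance: 3.4158

3.4158


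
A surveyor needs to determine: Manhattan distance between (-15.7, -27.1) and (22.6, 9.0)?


|(-15.7)-22.6| + |(-27.1)-9| = 38.3 + 36.1 = 74.4

74.4
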